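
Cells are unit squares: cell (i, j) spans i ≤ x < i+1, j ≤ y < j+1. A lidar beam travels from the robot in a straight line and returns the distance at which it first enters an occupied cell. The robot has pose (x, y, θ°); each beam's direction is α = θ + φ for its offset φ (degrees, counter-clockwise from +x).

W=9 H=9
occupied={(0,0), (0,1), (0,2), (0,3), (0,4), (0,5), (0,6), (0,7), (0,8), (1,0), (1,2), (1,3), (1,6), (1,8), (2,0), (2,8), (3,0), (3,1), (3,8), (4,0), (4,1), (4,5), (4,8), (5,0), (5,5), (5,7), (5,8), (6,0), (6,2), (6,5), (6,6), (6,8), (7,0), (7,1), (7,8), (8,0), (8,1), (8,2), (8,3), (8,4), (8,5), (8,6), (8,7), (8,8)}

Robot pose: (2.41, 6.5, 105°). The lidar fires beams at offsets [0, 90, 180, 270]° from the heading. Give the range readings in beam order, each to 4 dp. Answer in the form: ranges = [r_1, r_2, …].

ranges = [1.5529, 0.4245, 4.6587, 2.6814]

beam 1: φ=0°, α=105°
  cosα=-0.2588 sinα=0.9659 | (2,6) | tMaxX 1.5841 tMaxY 0.5176 | tΔX 3.8637 tΔY 1.0353
    t=0.5176 [y] (2,7)
    t=1.5529 [y] (2,8) — stop
  → r_1 = 1.5529
beam 2: φ=90°, α=195°
  cosα=-0.9659 sinα=-0.2588 | (2,6) | tMaxX 0.4245 tMaxY 1.9319 | tΔX 1.0353 tΔY 3.8637
    t=0.4245 [x] (1,6) — stop
  → r_2 = 0.4245
beam 3: φ=180°, α=285°
  cosα=0.2588 sinα=-0.9659 | (2,6) | tMaxX 2.2796 tMaxY 0.5176 | tΔX 3.8637 tΔY 1.0353
    t=0.5176 [y] (2,5)
    t=1.5529 [y] (2,4)
    t=2.2796 [x] (3,4)
    t=2.5882 [y] (3,3)
    t=3.6235 [y] (3,2)
    t=4.6587 [y] (3,1) — stop
  → r_3 = 4.6587
beam 4: φ=270°, α=15°
  cosα=0.9659 sinα=0.2588 | (2,6) | tMaxX 0.6108 tMaxY 1.9319 | tΔX 1.0353 tΔY 3.8637
    t=0.6108 [x] (3,6)
    t=1.6461 [x] (4,6)
    t=1.9319 [y] (4,7)
    t=2.6814 [x] (5,7) — stop
  → r_4 = 2.6814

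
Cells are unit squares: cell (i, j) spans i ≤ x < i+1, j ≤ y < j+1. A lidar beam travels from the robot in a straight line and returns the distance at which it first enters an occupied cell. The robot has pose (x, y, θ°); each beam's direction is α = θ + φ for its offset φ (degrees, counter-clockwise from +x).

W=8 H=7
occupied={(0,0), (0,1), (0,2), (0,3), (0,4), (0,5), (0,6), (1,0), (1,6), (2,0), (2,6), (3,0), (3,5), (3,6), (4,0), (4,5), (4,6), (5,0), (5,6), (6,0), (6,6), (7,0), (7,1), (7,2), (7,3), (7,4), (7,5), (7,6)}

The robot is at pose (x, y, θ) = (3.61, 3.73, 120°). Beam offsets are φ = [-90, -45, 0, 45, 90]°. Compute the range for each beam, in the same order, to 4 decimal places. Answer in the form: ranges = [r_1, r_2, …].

ranges = [3.9144, 1.3148, 2.6212, 2.7021, 3.0138]

beam 1: φ=-90°, α=30°
  direction (0.8660, 0.5000); cell (3,3); t to first gridline: x 0.4503, y 0.5400 (then +1.1547 / +2.0000)
    (4,3) via x @ 0.4503
    (4,4) via y @ 0.5400
    (5,4) via x @ 1.6050
    (5,5) via y @ 2.5400
    (6,5) via x @ 2.7597
    (7,5) via x @ 3.9144  # hit
  → r_1 = 3.9144
beam 2: φ=-45°, α=75°
  direction (0.2588, 0.9659); cell (3,3); t to first gridline: x 1.5068, y 0.2795 (then +3.8637 / +1.0353)
    (3,4) via y @ 0.2795
    (3,5) via y @ 1.3148  # hit
  → r_2 = 1.3148
beam 3: φ=0°, α=120°
  direction (-0.5000, 0.8660); cell (3,3); t to first gridline: x 1.2200, y 0.3118 (then +2.0000 / +1.1547)
    (3,4) via y @ 0.3118
    (2,4) via x @ 1.2200
    (2,5) via y @ 1.4665
    (2,6) via y @ 2.6212  # hit
  → r_3 = 2.6212
beam 4: φ=45°, α=165°
  direction (-0.9659, 0.2588); cell (3,3); t to first gridline: x 0.6315, y 1.0432 (then +1.0353 / +3.8637)
    (2,3) via x @ 0.6315
    (2,4) via y @ 1.0432
    (1,4) via x @ 1.6668
    (0,4) via x @ 2.7021  # hit
  → r_4 = 2.7021
beam 5: φ=90°, α=210°
  direction (-0.8660, -0.5000); cell (3,3); t to first gridline: x 0.7044, y 1.4600 (then +1.1547 / +2.0000)
    (2,3) via x @ 0.7044
    (2,2) via y @ 1.4600
    (1,2) via x @ 1.8591
    (0,2) via x @ 3.0138  # hit
  → r_5 = 3.0138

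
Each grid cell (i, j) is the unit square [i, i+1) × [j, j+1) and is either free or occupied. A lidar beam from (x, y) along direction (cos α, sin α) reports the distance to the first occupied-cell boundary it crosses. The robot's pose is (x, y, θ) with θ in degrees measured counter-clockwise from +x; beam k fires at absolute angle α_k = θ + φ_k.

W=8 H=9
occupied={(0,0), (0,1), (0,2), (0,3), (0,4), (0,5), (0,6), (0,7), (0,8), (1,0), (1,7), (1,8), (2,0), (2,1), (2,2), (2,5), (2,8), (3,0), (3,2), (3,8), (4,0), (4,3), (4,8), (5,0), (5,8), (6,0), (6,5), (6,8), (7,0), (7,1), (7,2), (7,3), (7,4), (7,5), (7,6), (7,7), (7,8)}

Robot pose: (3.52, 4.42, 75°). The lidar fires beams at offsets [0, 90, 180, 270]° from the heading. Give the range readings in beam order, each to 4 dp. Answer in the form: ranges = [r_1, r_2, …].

ranges = [3.7063, 2.6089, 1.4701, 3.6028]

beam 1: φ=0°, α=75°
  direction (0.2588, 0.9659); cell (3,4); t to first gridline: x 1.8546, y 0.6005 (then +3.8637 / +1.0353)
    (3,5) via y @ 0.6005
    (3,6) via y @ 1.6357
    (4,6) via x @ 1.8546
    (4,7) via y @ 2.6710
    (4,8) via y @ 3.7063  # hit
  → r_1 = 3.7063
beam 2: φ=90°, α=165°
  direction (-0.9659, 0.2588); cell (3,4); t to first gridline: x 0.5383, y 2.2409 (then +1.0353 / +3.8637)
    (2,4) via x @ 0.5383
    (1,4) via x @ 1.5736
    (1,5) via y @ 2.2409
    (0,5) via x @ 2.6089  # hit
  → r_2 = 2.6089
beam 3: φ=180°, α=255°
  direction (-0.2588, -0.9659); cell (3,4); t to first gridline: x 2.0091, y 0.4348 (then +3.8637 / +1.0353)
    (3,3) via y @ 0.4348
    (3,2) via y @ 1.4701  # hit
  → r_3 = 1.4701
beam 4: φ=270°, α=345°
  direction (0.9659, -0.2588); cell (3,4); t to first gridline: x 0.4969, y 1.6228 (then +1.0353 / +3.8637)
    (4,4) via x @ 0.4969
    (5,4) via x @ 1.5322
    (5,3) via y @ 1.6228
    (6,3) via x @ 2.5675
    (7,3) via x @ 3.6028  # hit
  → r_4 = 3.6028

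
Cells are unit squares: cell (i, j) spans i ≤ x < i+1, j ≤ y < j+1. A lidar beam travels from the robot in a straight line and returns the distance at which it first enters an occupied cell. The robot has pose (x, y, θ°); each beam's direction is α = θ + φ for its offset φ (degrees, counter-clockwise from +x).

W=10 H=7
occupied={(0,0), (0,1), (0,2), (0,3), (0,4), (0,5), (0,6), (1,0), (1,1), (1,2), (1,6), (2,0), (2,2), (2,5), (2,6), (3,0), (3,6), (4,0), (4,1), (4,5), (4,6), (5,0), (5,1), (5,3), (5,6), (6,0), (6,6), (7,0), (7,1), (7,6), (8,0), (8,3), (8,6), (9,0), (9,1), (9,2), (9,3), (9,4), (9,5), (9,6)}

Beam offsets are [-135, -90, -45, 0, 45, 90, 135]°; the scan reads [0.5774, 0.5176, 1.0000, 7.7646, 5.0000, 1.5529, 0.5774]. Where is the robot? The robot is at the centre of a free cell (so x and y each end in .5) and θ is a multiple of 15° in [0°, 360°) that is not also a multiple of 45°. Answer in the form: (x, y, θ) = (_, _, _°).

Enumerate (i+0.5, j+0.5, θ) over the 30 free cells and 16 admissible headings. For each, cast all 7 beams and compare to the given ranges.
  (3.5, 5.5, 210°): beam 1 = 0.5176 ≠ 0.5774 ✗
  (7.5, 5.5, 345°): beam 1 = 5.1962 ≠ 0.5774 ✗
  (6.5, 5.5, 15°): beam 1 = 1.7321 ≠ 0.5774 ✗
  …
  (8.5, 5.5, 195°): r_1=0.5774, r_2=0.5176, r_3=1.0000, r_4=7.7646, r_5=5.0000, r_6=1.5529, r_7=0.5774 — all match ✓
Only this pose fits every beam.

(x, y, θ) = (8.5, 5.5, 195°)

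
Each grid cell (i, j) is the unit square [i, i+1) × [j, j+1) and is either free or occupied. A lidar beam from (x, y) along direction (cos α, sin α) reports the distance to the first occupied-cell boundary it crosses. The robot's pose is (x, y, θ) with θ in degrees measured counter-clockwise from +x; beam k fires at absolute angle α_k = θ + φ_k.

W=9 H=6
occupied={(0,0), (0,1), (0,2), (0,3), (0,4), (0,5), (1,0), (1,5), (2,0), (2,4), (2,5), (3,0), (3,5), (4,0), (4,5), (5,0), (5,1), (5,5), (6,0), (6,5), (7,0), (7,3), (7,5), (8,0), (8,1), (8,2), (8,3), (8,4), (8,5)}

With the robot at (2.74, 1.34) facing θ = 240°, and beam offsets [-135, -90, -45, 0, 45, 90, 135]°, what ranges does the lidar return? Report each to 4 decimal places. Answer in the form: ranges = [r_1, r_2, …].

ranges = [2.7538, 2.0092, 1.3137, 0.3926, 0.3520, 0.6800, 2.3397]

beam 1: φ=-135°, α=105°
  dir = (cos 105°, sin 105°) = (-0.2588, 0.9659); from cell (2,1)
  next x-line at t=2.8591, next y-line at t=0.6833; Δt_x=3.8637, Δt_y=1.0353
    y: enter (2,2) at t=0.6833
    y: enter (2,3) at t=1.7186
    y: enter (2,4) at t=2.7538 ← occupied
  → r_1 = 2.7538
beam 2: φ=-90°, α=150°
  dir = (cos 150°, sin 150°) = (-0.8660, 0.5000); from cell (2,1)
  next x-line at t=0.8545, next y-line at t=1.3200; Δt_x=1.1547, Δt_y=2.0000
    x: enter (1,1) at t=0.8545
    y: enter (1,2) at t=1.3200
    x: enter (0,2) at t=2.0092 ← occupied
  → r_2 = 2.0092
beam 3: φ=-45°, α=195°
  dir = (cos 195°, sin 195°) = (-0.9659, -0.2588); from cell (2,1)
  next x-line at t=0.7661, next y-line at t=1.3137; Δt_x=1.0353, Δt_y=3.8637
    x: enter (1,1) at t=0.7661
    y: enter (1,0) at t=1.3137 ← occupied
  → r_3 = 1.3137
beam 4: φ=0°, α=240°
  dir = (cos 240°, sin 240°) = (-0.5000, -0.8660); from cell (2,1)
  next x-line at t=1.4800, next y-line at t=0.3926; Δt_x=2.0000, Δt_y=1.1547
    y: enter (2,0) at t=0.3926 ← occupied
  → r_4 = 0.3926
beam 5: φ=45°, α=285°
  dir = (cos 285°, sin 285°) = (0.2588, -0.9659); from cell (2,1)
  next x-line at t=1.0046, next y-line at t=0.3520; Δt_x=3.8637, Δt_y=1.0353
    y: enter (2,0) at t=0.3520 ← occupied
  → r_5 = 0.3520
beam 6: φ=90°, α=330°
  dir = (cos 330°, sin 330°) = (0.8660, -0.5000); from cell (2,1)
  next x-line at t=0.3002, next y-line at t=0.6800; Δt_x=1.1547, Δt_y=2.0000
    x: enter (3,1) at t=0.3002
    y: enter (3,0) at t=0.6800 ← occupied
  → r_6 = 0.6800
beam 7: φ=135°, α=15°
  dir = (cos 15°, sin 15°) = (0.9659, 0.2588); from cell (2,1)
  next x-line at t=0.2692, next y-line at t=2.5500; Δt_x=1.0353, Δt_y=3.8637
    x: enter (3,1) at t=0.2692
    x: enter (4,1) at t=1.3044
    x: enter (5,1) at t=2.3397 ← occupied
  → r_7 = 2.3397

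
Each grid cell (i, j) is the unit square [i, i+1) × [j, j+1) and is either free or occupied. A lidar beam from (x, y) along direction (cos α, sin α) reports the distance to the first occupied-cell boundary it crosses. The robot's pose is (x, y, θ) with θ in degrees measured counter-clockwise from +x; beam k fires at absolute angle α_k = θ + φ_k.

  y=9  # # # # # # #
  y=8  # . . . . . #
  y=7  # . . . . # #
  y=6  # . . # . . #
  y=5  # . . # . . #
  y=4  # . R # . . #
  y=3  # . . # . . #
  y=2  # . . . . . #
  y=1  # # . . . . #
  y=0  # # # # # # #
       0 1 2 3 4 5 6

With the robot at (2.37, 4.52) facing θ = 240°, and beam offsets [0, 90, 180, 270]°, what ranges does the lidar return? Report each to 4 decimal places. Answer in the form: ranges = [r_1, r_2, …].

ranges = [2.7400, 0.7275, 1.2600, 1.5819]

beam 1: φ=0°, α=240°
  cosα=-0.5000 sinα=-0.8660 | (2,4) | tMaxX 0.7400 tMaxY 0.6004 | tΔX 2.0000 tΔY 1.1547
    t=0.6004 [y] (2,3)
    t=0.7400 [x] (1,3)
    t=1.7551 [y] (1,2)
    t=2.7400 [x] (0,2) — stop
  → r_1 = 2.7400
beam 2: φ=90°, α=330°
  cosα=0.8660 sinα=-0.5000 | (2,4) | tMaxX 0.7275 tMaxY 1.0400 | tΔX 1.1547 tΔY 2.0000
    t=0.7275 [x] (3,4) — stop
  → r_2 = 0.7275
beam 3: φ=180°, α=60°
  cosα=0.5000 sinα=0.8660 | (2,4) | tMaxX 1.2600 tMaxY 0.5543 | tΔX 2.0000 tΔY 1.1547
    t=0.5543 [y] (2,5)
    t=1.2600 [x] (3,5) — stop
  → r_3 = 1.2600
beam 4: φ=270°, α=150°
  cosα=-0.8660 sinα=0.5000 | (2,4) | tMaxX 0.4272 tMaxY 0.9600 | tΔX 1.1547 tΔY 2.0000
    t=0.4272 [x] (1,4)
    t=0.9600 [y] (1,5)
    t=1.5819 [x] (0,5) — stop
  → r_4 = 1.5819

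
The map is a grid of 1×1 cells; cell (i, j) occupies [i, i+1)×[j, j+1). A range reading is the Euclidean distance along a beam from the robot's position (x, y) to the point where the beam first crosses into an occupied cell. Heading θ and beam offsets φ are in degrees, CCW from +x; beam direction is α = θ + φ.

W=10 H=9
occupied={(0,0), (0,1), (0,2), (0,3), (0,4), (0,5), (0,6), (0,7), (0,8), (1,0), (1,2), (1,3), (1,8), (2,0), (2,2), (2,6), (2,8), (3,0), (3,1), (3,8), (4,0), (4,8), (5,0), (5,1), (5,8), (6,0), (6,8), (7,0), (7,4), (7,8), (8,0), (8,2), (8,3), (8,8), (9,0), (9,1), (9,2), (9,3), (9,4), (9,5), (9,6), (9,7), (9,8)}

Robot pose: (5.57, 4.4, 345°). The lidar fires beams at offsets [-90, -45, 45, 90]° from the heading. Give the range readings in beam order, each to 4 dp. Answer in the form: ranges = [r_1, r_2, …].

ranges = [3.5199, 3.9260, 3.9606, 3.7270]

beam 1: φ=-90°, α=255°
  dir = (cos 255°, sin 255°) = (-0.2588, -0.9659); from cell (5,4)
  next x-line at t=2.2023, next y-line at t=0.4141; Δt_x=3.8637, Δt_y=1.0353
    y: enter (5,3) at t=0.4141
    y: enter (5,2) at t=1.4494
    x: enter (4,2) at t=2.2023
    y: enter (4,1) at t=2.4847
    y: enter (4,0) at t=3.5199 ← occupied
  → r_1 = 3.5199
beam 2: φ=-45°, α=300°
  dir = (cos 300°, sin 300°) = (0.5000, -0.8660); from cell (5,4)
  next x-line at t=0.8600, next y-line at t=0.4619; Δt_x=2.0000, Δt_y=1.1547
    y: enter (5,3) at t=0.4619
    x: enter (6,3) at t=0.8600
    y: enter (6,2) at t=1.6166
    y: enter (6,1) at t=2.7713
    x: enter (7,1) at t=2.8600
    y: enter (7,0) at t=3.9260 ← occupied
  → r_2 = 3.9260
beam 3: φ=45°, α=30°
  dir = (cos 30°, sin 30°) = (0.8660, 0.5000); from cell (5,4)
  next x-line at t=0.4965, next y-line at t=1.2000; Δt_x=1.1547, Δt_y=2.0000
    x: enter (6,4) at t=0.4965
    y: enter (6,5) at t=1.2000
    x: enter (7,5) at t=1.6512
    x: enter (8,5) at t=2.8059
    y: enter (8,6) at t=3.2000
    x: enter (9,6) at t=3.9606 ← occupied
  → r_3 = 3.9606
beam 4: φ=90°, α=75°
  dir = (cos 75°, sin 75°) = (0.2588, 0.9659); from cell (5,4)
  next x-line at t=1.6614, next y-line at t=0.6212; Δt_x=3.8637, Δt_y=1.0353
    y: enter (5,5) at t=0.6212
    y: enter (5,6) at t=1.6564
    x: enter (6,6) at t=1.6614
    y: enter (6,7) at t=2.6917
    y: enter (6,8) at t=3.7270 ← occupied
  → r_4 = 3.7270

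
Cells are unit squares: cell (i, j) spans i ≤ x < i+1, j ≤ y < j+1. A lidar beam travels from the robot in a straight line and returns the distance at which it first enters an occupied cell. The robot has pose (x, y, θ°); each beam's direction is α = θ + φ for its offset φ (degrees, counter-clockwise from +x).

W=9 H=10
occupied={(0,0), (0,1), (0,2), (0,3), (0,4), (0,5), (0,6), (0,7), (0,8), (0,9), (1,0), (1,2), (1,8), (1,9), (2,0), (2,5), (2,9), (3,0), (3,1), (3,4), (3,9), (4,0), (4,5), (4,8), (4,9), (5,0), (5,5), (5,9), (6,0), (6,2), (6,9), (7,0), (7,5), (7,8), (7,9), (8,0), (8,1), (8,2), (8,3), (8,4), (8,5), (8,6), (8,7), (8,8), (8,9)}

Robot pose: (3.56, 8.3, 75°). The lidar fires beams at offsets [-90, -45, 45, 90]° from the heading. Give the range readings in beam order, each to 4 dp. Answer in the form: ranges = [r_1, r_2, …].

beam 1: φ=-90°, α=345°
  d=(0.9659,-0.2588)  start (3,8)  tX=0.4555 tY=1.1591  stride 1/|dx|=1.0353 1/|dy|=3.8637
    cross x-line → (4,8), t=0.4555 (wall)
  → r_1 = 0.4555
beam 2: φ=-45°, α=30°
  d=(0.8660,0.5000)  start (3,8)  tX=0.5081 tY=1.4000  stride 1/|dx|=1.1547 1/|dy|=2.0000
    cross x-line → (4,8), t=0.5081 (wall)
  → r_2 = 0.5081
beam 3: φ=45°, α=120°
  d=(-0.5000,0.8660)  start (3,8)  tX=1.1200 tY=0.8083  stride 1/|dx|=2.0000 1/|dy|=1.1547
    cross y-line → (3,9), t=0.8083 (wall)
  → r_3 = 0.8083
beam 4: φ=90°, α=165°
  d=(-0.9659,0.2588)  start (3,8)  tX=0.5798 tY=2.7046  stride 1/|dx|=1.0353 1/|dy|=3.8637
    cross x-line → (2,8), t=0.5798
    cross x-line → (1,8), t=1.6150 (wall)
  → r_4 = 1.6150

ranges = [0.4555, 0.5081, 0.8083, 1.6150]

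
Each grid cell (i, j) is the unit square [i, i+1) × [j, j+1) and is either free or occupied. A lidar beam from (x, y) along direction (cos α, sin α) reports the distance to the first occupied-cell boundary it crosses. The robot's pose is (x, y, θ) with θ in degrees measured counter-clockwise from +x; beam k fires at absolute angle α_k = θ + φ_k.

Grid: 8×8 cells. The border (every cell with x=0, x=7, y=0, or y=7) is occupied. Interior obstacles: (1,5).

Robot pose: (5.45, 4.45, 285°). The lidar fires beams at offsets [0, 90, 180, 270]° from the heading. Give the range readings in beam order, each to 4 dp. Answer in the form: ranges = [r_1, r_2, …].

beam 1: φ=0°, α=285°
  dir = (cos 285°, sin 285°) = (0.2588, -0.9659); from cell (5,4)
  next x-line at t=2.1250, next y-line at t=0.4659; Δt_x=3.8637, Δt_y=1.0353
    y: enter (5,3) at t=0.4659
    y: enter (5,2) at t=1.5012
    x: enter (6,2) at t=2.1250
    y: enter (6,1) at t=2.5364
    y: enter (6,0) at t=3.5717 ← occupied
  → r_1 = 3.5717
beam 2: φ=90°, α=15°
  dir = (cos 15°, sin 15°) = (0.9659, 0.2588); from cell (5,4)
  next x-line at t=0.5694, next y-line at t=2.1250; Δt_x=1.0353, Δt_y=3.8637
    x: enter (6,4) at t=0.5694
    x: enter (7,4) at t=1.6047 ← occupied
  → r_2 = 1.6047
beam 3: φ=180°, α=105°
  dir = (cos 105°, sin 105°) = (-0.2588, 0.9659); from cell (5,4)
  next x-line at t=1.7387, next y-line at t=0.5694; Δt_x=3.8637, Δt_y=1.0353
    y: enter (5,5) at t=0.5694
    y: enter (5,6) at t=1.6047
    x: enter (4,6) at t=1.7387
    y: enter (4,7) at t=2.6400 ← occupied
  → r_3 = 2.6400
beam 4: φ=270°, α=195°
  dir = (cos 195°, sin 195°) = (-0.9659, -0.2588); from cell (5,4)
  next x-line at t=0.4659, next y-line at t=1.7387; Δt_x=1.0353, Δt_y=3.8637
    x: enter (4,4) at t=0.4659
    x: enter (3,4) at t=1.5012
    y: enter (3,3) at t=1.7387
    x: enter (2,3) at t=2.5364
    x: enter (1,3) at t=3.5717
    x: enter (0,3) at t=4.6070 ← occupied
  → r_4 = 4.6070

ranges = [3.5717, 1.6047, 2.6400, 4.6070]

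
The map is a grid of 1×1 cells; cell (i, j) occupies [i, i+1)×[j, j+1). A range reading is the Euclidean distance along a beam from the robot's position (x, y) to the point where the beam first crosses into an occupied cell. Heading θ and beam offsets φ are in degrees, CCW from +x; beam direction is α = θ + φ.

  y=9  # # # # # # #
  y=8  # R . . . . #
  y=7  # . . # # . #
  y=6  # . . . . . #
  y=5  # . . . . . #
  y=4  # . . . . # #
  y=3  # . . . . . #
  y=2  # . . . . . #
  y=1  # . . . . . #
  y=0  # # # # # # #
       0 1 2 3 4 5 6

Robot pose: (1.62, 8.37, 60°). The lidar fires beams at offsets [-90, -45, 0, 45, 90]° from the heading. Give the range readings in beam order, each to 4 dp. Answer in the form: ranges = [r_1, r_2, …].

ranges = [1.5935, 2.4341, 0.7275, 0.6522, 0.7159]

beam 1: φ=-90°, α=330°
  d=(0.8660,-0.5000)  start (1,8)  tX=0.4388 tY=0.7400  stride 1/|dx|=1.1547 1/|dy|=2.0000
    cross x-line → (2,8), t=0.4388
    cross y-line → (2,7), t=0.7400
    cross x-line → (3,7), t=1.5935 (wall)
  → r_1 = 1.5935
beam 2: φ=-45°, α=15°
  d=(0.9659,0.2588)  start (1,8)  tX=0.3934 tY=2.4341  stride 1/|dx|=1.0353 1/|dy|=3.8637
    cross x-line → (2,8), t=0.3934
    cross x-line → (3,8), t=1.4287
    cross y-line → (3,9), t=2.4341 (wall)
  → r_2 = 2.4341
beam 3: φ=0°, α=60°
  d=(0.5000,0.8660)  start (1,8)  tX=0.7600 tY=0.7275  stride 1/|dx|=2.0000 1/|dy|=1.1547
    cross y-line → (1,9), t=0.7275 (wall)
  → r_3 = 0.7275
beam 4: φ=45°, α=105°
  d=(-0.2588,0.9659)  start (1,8)  tX=2.3955 tY=0.6522  stride 1/|dx|=3.8637 1/|dy|=1.0353
    cross y-line → (1,9), t=0.6522 (wall)
  → r_4 = 0.6522
beam 5: φ=90°, α=150°
  d=(-0.8660,0.5000)  start (1,8)  tX=0.7159 tY=1.2600  stride 1/|dx|=1.1547 1/|dy|=2.0000
    cross x-line → (0,8), t=0.7159 (wall)
  → r_5 = 0.7159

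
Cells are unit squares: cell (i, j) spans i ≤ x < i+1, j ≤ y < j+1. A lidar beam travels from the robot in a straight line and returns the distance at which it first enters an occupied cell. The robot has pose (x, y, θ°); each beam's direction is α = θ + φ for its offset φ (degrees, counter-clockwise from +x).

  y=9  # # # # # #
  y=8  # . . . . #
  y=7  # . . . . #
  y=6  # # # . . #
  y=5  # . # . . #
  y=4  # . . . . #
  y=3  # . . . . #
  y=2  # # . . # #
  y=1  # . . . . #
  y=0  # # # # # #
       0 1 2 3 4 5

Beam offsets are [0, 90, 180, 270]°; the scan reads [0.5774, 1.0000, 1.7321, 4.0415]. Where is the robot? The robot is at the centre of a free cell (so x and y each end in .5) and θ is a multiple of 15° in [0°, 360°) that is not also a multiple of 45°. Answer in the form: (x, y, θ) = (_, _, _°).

Enumerate (i+0.5, j+0.5, θ) over the 27 free cells and 16 admissible headings. For each, cast all 4 beams and compare to the given ranges.
  (2.5, 4.5, 150°): beam 1 = 1.7321 ≠ 0.5774 ✗
  (2.5, 4.5, 285°): beam 1 = 3.6235 ≠ 0.5774 ✗
  (4.5, 1.5, 255°): beam 1 = 0.5176 ≠ 0.5774 ✗
  (4.5, 5.5, 330°): beam 4 = 5.1962 ≠ 4.0415 ✗
  …
  (4.5, 4.5, 330°): r_1=0.5774, r_2=1.0000, r_3=1.7321, r_4=4.0415 — all match ✓
Only this pose fits every beam.

(x, y, θ) = (4.5, 4.5, 330°)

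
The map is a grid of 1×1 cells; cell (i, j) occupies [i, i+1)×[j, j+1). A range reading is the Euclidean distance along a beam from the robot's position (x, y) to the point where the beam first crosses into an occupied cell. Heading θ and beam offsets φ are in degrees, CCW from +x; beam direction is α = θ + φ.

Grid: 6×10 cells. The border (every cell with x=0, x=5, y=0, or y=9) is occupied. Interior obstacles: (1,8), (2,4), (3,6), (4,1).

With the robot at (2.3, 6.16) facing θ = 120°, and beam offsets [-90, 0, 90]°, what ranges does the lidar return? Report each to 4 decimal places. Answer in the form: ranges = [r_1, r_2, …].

ranges = [0.8083, 2.1246, 1.5011]

beam 1: φ=-90°, α=30°
  direction (0.8660, 0.5000); cell (2,6); t to first gridline: x 0.8083, y 1.6800 (then +1.1547 / +2.0000)
    (3,6) via x @ 0.8083  # hit
  → r_1 = 0.8083
beam 2: φ=0°, α=120°
  direction (-0.5000, 0.8660); cell (2,6); t to first gridline: x 0.6000, y 0.9699 (then +2.0000 / +1.1547)
    (1,6) via x @ 0.6000
    (1,7) via y @ 0.9699
    (1,8) via y @ 2.1246  # hit
  → r_2 = 2.1246
beam 3: φ=90°, α=210°
  direction (-0.8660, -0.5000); cell (2,6); t to first gridline: x 0.3464, y 0.3200 (then +1.1547 / +2.0000)
    (2,5) via y @ 0.3200
    (1,5) via x @ 0.3464
    (0,5) via x @ 1.5011  # hit
  → r_3 = 1.5011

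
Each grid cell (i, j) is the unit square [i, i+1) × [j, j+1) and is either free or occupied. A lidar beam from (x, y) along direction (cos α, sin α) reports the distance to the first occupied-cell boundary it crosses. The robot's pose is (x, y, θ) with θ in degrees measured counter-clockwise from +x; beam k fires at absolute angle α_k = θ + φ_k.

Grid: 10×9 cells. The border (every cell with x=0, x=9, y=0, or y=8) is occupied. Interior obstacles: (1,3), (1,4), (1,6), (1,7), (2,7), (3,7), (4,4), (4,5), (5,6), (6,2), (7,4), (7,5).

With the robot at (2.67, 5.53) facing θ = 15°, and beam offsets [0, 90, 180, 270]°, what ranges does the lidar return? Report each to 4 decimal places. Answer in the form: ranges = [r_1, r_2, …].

ranges = [1.3769, 1.5219, 1.7289, 4.6898]

beam 1: φ=0°, α=15°
  d=(0.9659,0.2588)  start (2,5)  tX=0.3416 tY=1.8159  stride 1/|dx|=1.0353 1/|dy|=3.8637
    cross x-line → (3,5), t=0.3416
    cross x-line → (4,5), t=1.3769 (wall)
  → r_1 = 1.3769
beam 2: φ=90°, α=105°
  d=(-0.2588,0.9659)  start (2,5)  tX=2.5887 tY=0.4866  stride 1/|dx|=3.8637 1/|dy|=1.0353
    cross y-line → (2,6), t=0.4866
    cross y-line → (2,7), t=1.5219 (wall)
  → r_2 = 1.5219
beam 3: φ=180°, α=195°
  d=(-0.9659,-0.2588)  start (2,5)  tX=0.6936 tY=2.0478  stride 1/|dx|=1.0353 1/|dy|=3.8637
    cross x-line → (1,5), t=0.6936
    cross x-line → (0,5), t=1.7289 (wall)
  → r_3 = 1.7289
beam 4: φ=270°, α=285°
  d=(0.2588,-0.9659)  start (2,5)  tX=1.2750 tY=0.5487  stride 1/|dx|=3.8637 1/|dy|=1.0353
    cross y-line → (2,4), t=0.5487
    cross x-line → (3,4), t=1.2750
    cross y-line → (3,3), t=1.5840
    cross y-line → (3,2), t=2.6192
    cross y-line → (3,1), t=3.6545
    cross y-line → (3,0), t=4.6898 (wall)
  → r_4 = 4.6898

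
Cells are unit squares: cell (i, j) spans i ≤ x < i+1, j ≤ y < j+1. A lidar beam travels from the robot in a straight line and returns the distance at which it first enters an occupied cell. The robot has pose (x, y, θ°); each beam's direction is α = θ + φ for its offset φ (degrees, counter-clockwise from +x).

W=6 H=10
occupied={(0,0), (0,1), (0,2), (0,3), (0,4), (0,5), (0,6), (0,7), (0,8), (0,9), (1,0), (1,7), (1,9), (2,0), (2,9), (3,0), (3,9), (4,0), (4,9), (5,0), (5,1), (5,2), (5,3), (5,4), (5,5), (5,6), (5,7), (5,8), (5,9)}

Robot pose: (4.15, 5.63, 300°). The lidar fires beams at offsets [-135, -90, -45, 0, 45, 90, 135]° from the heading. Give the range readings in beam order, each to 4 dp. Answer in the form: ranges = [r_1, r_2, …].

beam 1: φ=-135°, α=165°
  direction (-0.9659, 0.2588); cell (4,5); t to first gridline: x 0.1553, y 1.4296 (then +1.0353 / +3.8637)
    (3,5) via x @ 0.1553
    (2,5) via x @ 1.1906
    (2,6) via y @ 1.4296
    (1,6) via x @ 2.2258
    (0,6) via x @ 3.2611  # hit
  → r_1 = 3.2611
beam 2: φ=-90°, α=210°
  direction (-0.8660, -0.5000); cell (4,5); t to first gridline: x 0.1732, y 1.2600 (then +1.1547 / +2.0000)
    (3,5) via x @ 0.1732
    (3,4) via y @ 1.2600
    (2,4) via x @ 1.3279
    (1,4) via x @ 2.4826
    (1,3) via y @ 3.2600
    (0,3) via x @ 3.6373  # hit
  → r_2 = 3.6373
beam 3: φ=-45°, α=255°
  direction (-0.2588, -0.9659); cell (4,5); t to first gridline: x 0.5796, y 0.6522 (then +3.8637 / +1.0353)
    (3,5) via x @ 0.5796
    (3,4) via y @ 0.6522
    (3,3) via y @ 1.6875
    (3,2) via y @ 2.7228
    (3,1) via y @ 3.7581
    (2,1) via x @ 4.4433
    (2,0) via y @ 4.7933  # hit
  → r_3 = 4.7933
beam 4: φ=0°, α=300°
  direction (0.5000, -0.8660); cell (4,5); t to first gridline: x 1.7000, y 0.7275 (then +2.0000 / +1.1547)
    (4,4) via y @ 0.7275
    (5,4) via x @ 1.7000  # hit
  → r_4 = 1.7000
beam 5: φ=45°, α=345°
  direction (0.9659, -0.2588); cell (4,5); t to first gridline: x 0.8800, y 2.4341 (then +1.0353 / +3.8637)
    (5,5) via x @ 0.8800  # hit
  → r_5 = 0.8800
beam 6: φ=90°, α=30°
  direction (0.8660, 0.5000); cell (4,5); t to first gridline: x 0.9815, y 0.7400 (then +1.1547 / +2.0000)
    (4,6) via y @ 0.7400
    (5,6) via x @ 0.9815  # hit
  → r_6 = 0.9815
beam 7: φ=135°, α=75°
  direction (0.2588, 0.9659); cell (4,5); t to first gridline: x 3.2841, y 0.3831 (then +3.8637 / +1.0353)
    (4,6) via y @ 0.3831
    (4,7) via y @ 1.4183
    (4,8) via y @ 2.4536
    (5,8) via x @ 3.2841  # hit
  → r_7 = 3.2841

ranges = [3.2611, 3.6373, 4.7933, 1.7000, 0.8800, 0.9815, 3.2841]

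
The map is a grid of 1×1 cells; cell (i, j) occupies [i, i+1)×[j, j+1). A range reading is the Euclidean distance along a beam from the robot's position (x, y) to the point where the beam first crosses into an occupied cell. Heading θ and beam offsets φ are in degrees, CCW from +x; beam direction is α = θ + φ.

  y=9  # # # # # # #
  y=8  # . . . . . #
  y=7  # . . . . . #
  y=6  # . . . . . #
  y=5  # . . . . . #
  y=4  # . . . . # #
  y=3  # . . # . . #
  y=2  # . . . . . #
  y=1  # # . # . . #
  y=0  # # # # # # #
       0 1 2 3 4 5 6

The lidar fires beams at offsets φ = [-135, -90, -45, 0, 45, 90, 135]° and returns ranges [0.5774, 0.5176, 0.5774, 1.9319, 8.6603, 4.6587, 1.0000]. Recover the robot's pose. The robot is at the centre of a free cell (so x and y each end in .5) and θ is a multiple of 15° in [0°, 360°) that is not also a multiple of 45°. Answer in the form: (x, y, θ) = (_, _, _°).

(x, y, θ) = (1.5, 8.5, 255°)

The pose lattice has 36·16 = 576 candidates. Test each by forward raycasting.
  (1.5, 6.5, 195°): beam 1 = 2.8868 ≠ 0.5774 ✗
  (2.5, 3.5, 240°): beam 1 = 5.6940 ≠ 0.5774 ✗
  (5.5, 6.5, 255°): beam 1 = 2.8868 ≠ 0.5774 ✗
  (2.5, 2.5, 30°): beam 1 = 1.5529 ≠ 0.5774 ✗
  …
  (1.5, 8.5, 255°): r_1=0.5774, r_2=0.5176, r_3=0.5774, r_4=1.9319, r_5=8.6603, r_6=4.6587, r_7=1.0000 — all match ✓
Only this pose fits every beam.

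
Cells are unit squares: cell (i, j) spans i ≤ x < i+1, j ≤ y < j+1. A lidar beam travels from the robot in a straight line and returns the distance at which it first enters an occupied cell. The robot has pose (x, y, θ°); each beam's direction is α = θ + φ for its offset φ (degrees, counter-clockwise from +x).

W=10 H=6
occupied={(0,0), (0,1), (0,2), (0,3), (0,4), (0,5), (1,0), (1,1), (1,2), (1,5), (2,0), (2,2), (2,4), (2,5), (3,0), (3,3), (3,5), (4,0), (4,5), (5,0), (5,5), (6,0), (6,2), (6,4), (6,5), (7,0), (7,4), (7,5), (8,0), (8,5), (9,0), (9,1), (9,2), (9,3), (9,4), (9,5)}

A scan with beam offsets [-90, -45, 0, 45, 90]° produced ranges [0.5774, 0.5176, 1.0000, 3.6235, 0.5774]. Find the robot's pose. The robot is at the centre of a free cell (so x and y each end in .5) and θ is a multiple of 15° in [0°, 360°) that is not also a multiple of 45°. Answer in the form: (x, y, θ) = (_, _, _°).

Candidates: 24 free-cell centres × 16 headings = 384 poses. Raycast each; keep the one whose scan matches to 4 dp.
  (4.5, 2.5, 285°): beam 1 = 1.5529 ≠ 0.5774 ✗
  (1.5, 3.5, 120°): beam 1 = 1.0000 ≠ 0.5774 ✗
  (5.5, 1.5, 240°): beam 1 = 2.8868 ≠ 0.5774 ✗
  …
  (2.5, 1.5, 330°): r_1=0.5774, r_2=0.5176, r_3=1.0000, r_4=3.6235, r_5=0.5774 — all match ✓
No second candidate reproduces the full scan.

(x, y, θ) = (2.5, 1.5, 330°)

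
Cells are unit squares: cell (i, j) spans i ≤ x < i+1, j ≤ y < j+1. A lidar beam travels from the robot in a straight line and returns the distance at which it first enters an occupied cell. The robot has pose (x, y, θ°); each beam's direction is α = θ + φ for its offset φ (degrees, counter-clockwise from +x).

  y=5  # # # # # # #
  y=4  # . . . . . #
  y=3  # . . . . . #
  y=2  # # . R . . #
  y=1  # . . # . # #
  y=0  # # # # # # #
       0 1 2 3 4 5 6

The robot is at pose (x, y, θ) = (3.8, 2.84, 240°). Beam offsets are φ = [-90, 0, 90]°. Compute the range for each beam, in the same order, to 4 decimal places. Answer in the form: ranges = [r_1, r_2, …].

ranges = [3.2332, 0.9699, 1.6800]

beam 1: φ=-90°, α=150°
  dir = (cos 150°, sin 150°) = (-0.8660, 0.5000); from cell (3,2)
  next x-line at t=0.9238, next y-line at t=0.3200; Δt_x=1.1547, Δt_y=2.0000
    y: enter (3,3) at t=0.3200
    x: enter (2,3) at t=0.9238
    x: enter (1,3) at t=2.0785
    y: enter (1,4) at t=2.3200
    x: enter (0,4) at t=3.2332 ← occupied
  → r_1 = 3.2332
beam 2: φ=0°, α=240°
  dir = (cos 240°, sin 240°) = (-0.5000, -0.8660); from cell (3,2)
  next x-line at t=1.6000, next y-line at t=0.9699; Δt_x=2.0000, Δt_y=1.1547
    y: enter (3,1) at t=0.9699 ← occupied
  → r_2 = 0.9699
beam 3: φ=90°, α=330°
  dir = (cos 330°, sin 330°) = (0.8660, -0.5000); from cell (3,2)
  next x-line at t=0.2309, next y-line at t=1.6800; Δt_x=1.1547, Δt_y=2.0000
    x: enter (4,2) at t=0.2309
    x: enter (5,2) at t=1.3856
    y: enter (5,1) at t=1.6800 ← occupied
  → r_3 = 1.6800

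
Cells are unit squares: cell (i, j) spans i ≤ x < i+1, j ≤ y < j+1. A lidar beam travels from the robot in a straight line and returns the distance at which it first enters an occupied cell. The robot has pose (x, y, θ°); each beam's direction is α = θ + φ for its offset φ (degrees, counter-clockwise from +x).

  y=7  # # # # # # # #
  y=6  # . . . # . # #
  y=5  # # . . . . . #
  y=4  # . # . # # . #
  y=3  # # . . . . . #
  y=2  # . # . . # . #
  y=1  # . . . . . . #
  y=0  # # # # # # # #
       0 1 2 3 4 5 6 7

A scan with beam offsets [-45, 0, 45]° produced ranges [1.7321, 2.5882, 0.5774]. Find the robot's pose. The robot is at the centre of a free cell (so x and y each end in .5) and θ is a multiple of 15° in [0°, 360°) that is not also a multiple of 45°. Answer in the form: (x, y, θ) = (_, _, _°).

(x, y, θ) = (3.5, 4.5, 105°)

The pose lattice has 27·16 = 432 candidates. Test each by forward raycasting.
  (6.5, 1.5, 300°): beam 1 = 0.5176 ≠ 1.7321 ✗
  (2.5, 5.5, 75°): beam 2 = 1.5529 ≠ 2.5882 ✗
  (5.5, 1.5, 30°): beam 1 = 1.5529 ≠ 1.7321 ✗
  …
  (3.5, 4.5, 105°): r_1=1.7321, r_2=2.5882, r_3=0.5774 — all match ✓
Unique over the lattice → pose = (3.5, 4.5, 105°).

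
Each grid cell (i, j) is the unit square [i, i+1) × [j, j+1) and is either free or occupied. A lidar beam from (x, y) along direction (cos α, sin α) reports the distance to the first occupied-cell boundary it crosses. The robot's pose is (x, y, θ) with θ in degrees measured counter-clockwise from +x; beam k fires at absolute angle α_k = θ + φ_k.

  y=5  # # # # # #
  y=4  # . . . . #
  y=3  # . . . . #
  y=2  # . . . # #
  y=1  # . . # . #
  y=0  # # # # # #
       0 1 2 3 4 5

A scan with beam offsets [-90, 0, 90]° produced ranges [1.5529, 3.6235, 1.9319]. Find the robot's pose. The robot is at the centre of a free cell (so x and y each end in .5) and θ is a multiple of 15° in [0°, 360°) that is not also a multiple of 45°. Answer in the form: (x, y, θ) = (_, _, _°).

Candidates: 14 free-cell centres × 16 headings = 224 poses. Raycast each; keep the one whose scan matches to 4 dp.
  (1.5, 1.5, 120°): beam 1 = 2.8868 ≠ 1.5529 ✗
  (3.5, 3.5, 330°): beam 1 = 2.8868 ≠ 1.5529 ✗
  (1.5, 2.5, 195°): beam 1 = 1.9319 ≠ 1.5529 ✗
  …
  (1.5, 2.5, 15°): r_1=1.5529, r_2=3.6235, r_3=1.9319 — all match ✓
Unique over the lattice → pose = (1.5, 2.5, 15°).

(x, y, θ) = (1.5, 2.5, 15°)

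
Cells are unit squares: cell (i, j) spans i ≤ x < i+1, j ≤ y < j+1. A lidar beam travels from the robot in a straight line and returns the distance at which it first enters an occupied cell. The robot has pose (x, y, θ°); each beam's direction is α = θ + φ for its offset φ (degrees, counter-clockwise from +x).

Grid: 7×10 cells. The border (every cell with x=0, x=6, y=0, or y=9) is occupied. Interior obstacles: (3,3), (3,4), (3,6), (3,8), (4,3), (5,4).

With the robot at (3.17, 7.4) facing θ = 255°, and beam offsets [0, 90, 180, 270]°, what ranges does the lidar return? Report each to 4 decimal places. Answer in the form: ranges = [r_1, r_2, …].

ranges = [0.4141, 2.9298, 0.6212, 2.2465]

beam 1: φ=0°, α=255°
  cosα=-0.2588 sinα=-0.9659 | (3,7) | tMaxX 0.6568 tMaxY 0.4141 | tΔX 3.8637 tΔY 1.0353
    t=0.4141 [y] (3,6) — stop
  → r_1 = 0.4141
beam 2: φ=90°, α=345°
  cosα=0.9659 sinα=-0.2588 | (3,7) | tMaxX 0.8593 tMaxY 1.5455 | tΔX 1.0353 tΔY 3.8637
    t=0.8593 [x] (4,7)
    t=1.5455 [y] (4,6)
    t=1.8946 [x] (5,6)
    t=2.9298 [x] (6,6) — stop
  → r_2 = 2.9298
beam 3: φ=180°, α=75°
  cosα=0.2588 sinα=0.9659 | (3,7) | tMaxX 3.2069 tMaxY 0.6212 | tΔX 3.8637 tΔY 1.0353
    t=0.6212 [y] (3,8) — stop
  → r_3 = 0.6212
beam 4: φ=270°, α=165°
  cosα=-0.9659 sinα=0.2588 | (3,7) | tMaxX 0.1760 tMaxY 2.3182 | tΔX 1.0353 tΔY 3.8637
    t=0.1760 [x] (2,7)
    t=1.2113 [x] (1,7)
    t=2.2465 [x] (0,7) — stop
  → r_4 = 2.2465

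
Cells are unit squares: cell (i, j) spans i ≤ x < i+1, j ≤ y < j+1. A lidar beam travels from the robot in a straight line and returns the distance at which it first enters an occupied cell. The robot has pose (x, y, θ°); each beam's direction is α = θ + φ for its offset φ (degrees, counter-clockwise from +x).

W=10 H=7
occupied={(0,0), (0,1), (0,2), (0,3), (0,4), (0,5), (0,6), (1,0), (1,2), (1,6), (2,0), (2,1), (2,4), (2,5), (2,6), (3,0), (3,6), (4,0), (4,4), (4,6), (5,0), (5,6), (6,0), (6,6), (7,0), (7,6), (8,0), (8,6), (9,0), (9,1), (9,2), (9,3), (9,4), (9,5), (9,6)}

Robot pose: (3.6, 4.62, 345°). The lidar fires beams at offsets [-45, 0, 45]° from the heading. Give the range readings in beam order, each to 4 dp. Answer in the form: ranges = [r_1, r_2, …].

ranges = [4.1800, 0.4141, 0.4619]

beam 1: φ=-45°, α=300°
  cosα=0.5000 sinα=-0.8660 | (3,4) | tMaxX 0.8000 tMaxY 0.7159 | tΔX 2.0000 tΔY 1.1547
    t=0.7159 [y] (3,3)
    t=0.8000 [x] (4,3)
    t=1.8706 [y] (4,2)
    t=2.8000 [x] (5,2)
    t=3.0253 [y] (5,1)
    t=4.1800 [y] (5,0) — stop
  → r_1 = 4.1800
beam 2: φ=0°, α=345°
  cosα=0.9659 sinα=-0.2588 | (3,4) | tMaxX 0.4141 tMaxY 2.3955 | tΔX 1.0353 tΔY 3.8637
    t=0.4141 [x] (4,4) — stop
  → r_2 = 0.4141
beam 3: φ=45°, α=30°
  cosα=0.8660 sinα=0.5000 | (3,4) | tMaxX 0.4619 tMaxY 0.7600 | tΔX 1.1547 tΔY 2.0000
    t=0.4619 [x] (4,4) — stop
  → r_3 = 0.4619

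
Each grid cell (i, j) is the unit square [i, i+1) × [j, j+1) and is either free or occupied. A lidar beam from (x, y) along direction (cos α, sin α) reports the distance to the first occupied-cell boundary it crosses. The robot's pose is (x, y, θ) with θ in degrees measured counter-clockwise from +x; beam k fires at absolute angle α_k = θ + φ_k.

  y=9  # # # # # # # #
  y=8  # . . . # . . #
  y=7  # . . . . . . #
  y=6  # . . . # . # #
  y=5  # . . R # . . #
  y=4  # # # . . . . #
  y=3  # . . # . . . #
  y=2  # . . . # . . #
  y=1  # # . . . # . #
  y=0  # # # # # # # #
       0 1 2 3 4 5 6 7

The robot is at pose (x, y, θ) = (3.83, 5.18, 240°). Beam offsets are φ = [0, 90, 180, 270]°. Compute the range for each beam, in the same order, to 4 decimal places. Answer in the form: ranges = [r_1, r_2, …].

ranges = [1.3625, 0.1963, 0.3400, 3.2678]

beam 1: φ=0°, α=240°
  dir = (cos 240°, sin 240°) = (-0.5000, -0.8660); from cell (3,5)
  next x-line at t=1.6600, next y-line at t=0.2078; Δt_x=2.0000, Δt_y=1.1547
    y: enter (3,4) at t=0.2078
    y: enter (3,3) at t=1.3625 ← occupied
  → r_1 = 1.3625
beam 2: φ=90°, α=330°
  dir = (cos 330°, sin 330°) = (0.8660, -0.5000); from cell (3,5)
  next x-line at t=0.1963, next y-line at t=0.3600; Δt_x=1.1547, Δt_y=2.0000
    x: enter (4,5) at t=0.1963 ← occupied
  → r_2 = 0.1963
beam 3: φ=180°, α=60°
  dir = (cos 60°, sin 60°) = (0.5000, 0.8660); from cell (3,5)
  next x-line at t=0.3400, next y-line at t=0.9469; Δt_x=2.0000, Δt_y=1.1547
    x: enter (4,5) at t=0.3400 ← occupied
  → r_3 = 0.3400
beam 4: φ=270°, α=150°
  dir = (cos 150°, sin 150°) = (-0.8660, 0.5000); from cell (3,5)
  next x-line at t=0.9584, next y-line at t=1.6400; Δt_x=1.1547, Δt_y=2.0000
    x: enter (2,5) at t=0.9584
    y: enter (2,6) at t=1.6400
    x: enter (1,6) at t=2.1131
    x: enter (0,6) at t=3.2678 ← occupied
  → r_4 = 3.2678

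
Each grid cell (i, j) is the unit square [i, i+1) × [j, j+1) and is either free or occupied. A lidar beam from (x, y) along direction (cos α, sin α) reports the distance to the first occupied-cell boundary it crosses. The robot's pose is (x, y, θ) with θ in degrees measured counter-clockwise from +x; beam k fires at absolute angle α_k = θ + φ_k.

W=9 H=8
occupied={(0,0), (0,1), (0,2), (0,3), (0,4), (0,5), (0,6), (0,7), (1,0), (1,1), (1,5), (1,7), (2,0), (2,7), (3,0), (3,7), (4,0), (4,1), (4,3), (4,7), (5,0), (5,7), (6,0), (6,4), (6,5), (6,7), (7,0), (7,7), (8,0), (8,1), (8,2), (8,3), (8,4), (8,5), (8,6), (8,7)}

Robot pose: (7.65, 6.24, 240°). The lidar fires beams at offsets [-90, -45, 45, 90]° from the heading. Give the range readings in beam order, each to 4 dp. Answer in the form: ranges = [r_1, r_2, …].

ranges = [1.5200, 0.9273, 1.3523, 0.4041]

beam 1: φ=-90°, α=150°
  d=(-0.8660,0.5000)  start (7,6)  tX=0.7506 tY=1.5200  stride 1/|dx|=1.1547 1/|dy|=2.0000
    cross x-line → (6,6), t=0.7506
    cross y-line → (6,7), t=1.5200 (wall)
  → r_1 = 1.5200
beam 2: φ=-45°, α=195°
  d=(-0.9659,-0.2588)  start (7,6)  tX=0.6729 tY=0.9273  stride 1/|dx|=1.0353 1/|dy|=3.8637
    cross x-line → (6,6), t=0.6729
    cross y-line → (6,5), t=0.9273 (wall)
  → r_2 = 0.9273
beam 3: φ=45°, α=285°
  d=(0.2588,-0.9659)  start (7,6)  tX=1.3523 tY=0.2485  stride 1/|dx|=3.8637 1/|dy|=1.0353
    cross y-line → (7,5), t=0.2485
    cross y-line → (7,4), t=1.2837
    cross x-line → (8,4), t=1.3523 (wall)
  → r_3 = 1.3523
beam 4: φ=90°, α=330°
  d=(0.8660,-0.5000)  start (7,6)  tX=0.4041 tY=0.4800  stride 1/|dx|=1.1547 1/|dy|=2.0000
    cross x-line → (8,6), t=0.4041 (wall)
  → r_4 = 0.4041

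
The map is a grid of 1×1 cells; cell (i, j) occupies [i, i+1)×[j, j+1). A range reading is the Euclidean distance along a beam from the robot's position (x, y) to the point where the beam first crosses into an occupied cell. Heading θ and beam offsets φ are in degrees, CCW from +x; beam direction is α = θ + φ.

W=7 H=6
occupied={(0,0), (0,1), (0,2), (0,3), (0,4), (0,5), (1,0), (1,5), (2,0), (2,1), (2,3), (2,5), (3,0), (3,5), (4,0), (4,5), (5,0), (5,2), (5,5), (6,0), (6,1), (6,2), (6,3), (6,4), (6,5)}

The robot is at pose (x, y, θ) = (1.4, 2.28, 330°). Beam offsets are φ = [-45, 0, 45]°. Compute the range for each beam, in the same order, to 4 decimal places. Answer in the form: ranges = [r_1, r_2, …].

ranges = [1.3252, 0.6928, 4.7623]

beam 1: φ=-45°, α=285°
  d=(0.2588,-0.9659)  start (1,2)  tX=2.3182 tY=0.2899  stride 1/|dx|=3.8637 1/|dy|=1.0353
    cross y-line → (1,1), t=0.2899
    cross y-line → (1,0), t=1.3252 (wall)
  → r_1 = 1.3252
beam 2: φ=0°, α=330°
  d=(0.8660,-0.5000)  start (1,2)  tX=0.6928 tY=0.5600  stride 1/|dx|=1.1547 1/|dy|=2.0000
    cross y-line → (1,1), t=0.5600
    cross x-line → (2,1), t=0.6928 (wall)
  → r_2 = 0.6928
beam 3: φ=45°, α=15°
  d=(0.9659,0.2588)  start (1,2)  tX=0.6212 tY=2.7819  stride 1/|dx|=1.0353 1/|dy|=3.8637
    cross x-line → (2,2), t=0.6212
    cross x-line → (3,2), t=1.6564
    cross x-line → (4,2), t=2.6917
    cross y-line → (4,3), t=2.7819
    cross x-line → (5,3), t=3.7270
    cross x-line → (6,3), t=4.7623 (wall)
  → r_3 = 4.7623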